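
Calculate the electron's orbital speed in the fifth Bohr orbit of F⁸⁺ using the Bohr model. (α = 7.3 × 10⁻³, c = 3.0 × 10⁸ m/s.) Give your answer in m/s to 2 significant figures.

3.9 × 10⁶ m/s

v_n = Zαc/n = 9 × 0.0073 × 3.0 × 10⁸ / 5
    = 3.9 × 10⁶ m/s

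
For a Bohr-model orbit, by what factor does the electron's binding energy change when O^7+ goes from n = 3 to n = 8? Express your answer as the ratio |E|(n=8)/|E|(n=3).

|E| ∝ Z^2 · n^-2; with Z fixed, |E| ∝ n^-2.
|E|(n=8)/|E|(n=3) = (8/3)^-2 = 9/64

9/64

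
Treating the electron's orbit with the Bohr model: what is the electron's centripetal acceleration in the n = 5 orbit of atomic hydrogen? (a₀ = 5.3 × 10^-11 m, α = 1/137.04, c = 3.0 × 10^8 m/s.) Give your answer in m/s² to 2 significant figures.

1.4 × 10^20 m/s²

r = n²a₀/Z = 1.3 × 10^-9 m, v = Zαc/n = 4.4 × 10^5 m/s
a = v²/r = (4.4 × 10^5)² / 1.3 × 10^-9 = 1.4 × 10^20 m/s²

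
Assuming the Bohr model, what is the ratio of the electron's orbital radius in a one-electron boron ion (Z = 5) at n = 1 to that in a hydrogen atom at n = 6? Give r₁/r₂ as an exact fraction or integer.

r ∝ Z^-1 · n^2
r₁/r₂ = (5/1)^-1 · (1/6)^2 = 1/180

1/180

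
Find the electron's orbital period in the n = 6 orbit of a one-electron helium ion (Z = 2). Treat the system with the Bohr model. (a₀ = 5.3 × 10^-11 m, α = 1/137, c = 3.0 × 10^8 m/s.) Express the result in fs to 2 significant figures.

8.2 fs

r = n²a₀/Z = 6²·5.3 × 10^-11/2 = 9.5 × 10^-10 m
v = Zαc/n = 2·0.0073·3.0 × 10^8/6 = 7.3 × 10^5 m/s
T = 2πr/v = 8.2 × 10^-15 s = 8.2 fs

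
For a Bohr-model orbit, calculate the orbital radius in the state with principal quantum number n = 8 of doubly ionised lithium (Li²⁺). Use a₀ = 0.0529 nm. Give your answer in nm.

1.13 nm

r_n = n²a₀/Z = 8² × 0.0529 / 3
    = 64 × 0.0529 / 3 = 1.13 nm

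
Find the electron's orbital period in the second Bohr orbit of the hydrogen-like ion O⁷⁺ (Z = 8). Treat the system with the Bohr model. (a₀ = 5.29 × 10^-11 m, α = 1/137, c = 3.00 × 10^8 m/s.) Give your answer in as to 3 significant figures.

19.0 as

r = n²a₀/Z = 2²·5.29 × 10^-11/8 = 2.65 × 10^-11 m
v = Zαc/n = 8·0.00730·3.00 × 10^8/2 = 8.76 × 10^6 m/s
T = 2πr/v = 1.90 × 10^-17 s = 19.0 as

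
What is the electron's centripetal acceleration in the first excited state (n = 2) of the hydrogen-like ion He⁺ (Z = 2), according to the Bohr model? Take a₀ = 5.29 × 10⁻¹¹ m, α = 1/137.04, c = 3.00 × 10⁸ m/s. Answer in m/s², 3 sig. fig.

4.53 × 10²² m/s²

r = n²a₀/Z = 1.06 × 10⁻¹⁰ m, v = Zαc/n = 2.19 × 10⁶ m/s
a = v²/r = (2.19 × 10⁶)² / 1.06 × 10⁻¹⁰ = 4.53 × 10²² m/s²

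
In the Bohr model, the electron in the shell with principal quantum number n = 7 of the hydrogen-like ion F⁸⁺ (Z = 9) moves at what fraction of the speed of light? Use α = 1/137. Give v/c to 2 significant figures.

0.0094

v_n = Zαc/n, so v/c = Zα/n = 9 × 0.0073 / 7 = 0.0094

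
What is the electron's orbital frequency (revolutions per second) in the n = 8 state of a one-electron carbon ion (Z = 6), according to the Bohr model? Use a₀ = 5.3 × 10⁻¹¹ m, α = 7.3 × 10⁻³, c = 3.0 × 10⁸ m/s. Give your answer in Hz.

4.6 × 10¹⁴ Hz

r = n²a₀/Z = 5.7 × 10⁻¹⁰ m, v = Zαc/n = 1.6 × 10⁶ m/s
f = v/(2πr) = 4.6 × 10¹⁴ Hz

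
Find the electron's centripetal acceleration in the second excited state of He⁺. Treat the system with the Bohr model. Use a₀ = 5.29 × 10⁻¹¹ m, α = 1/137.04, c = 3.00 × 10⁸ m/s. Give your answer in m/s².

8.95 × 10²¹ m/s²

r = n²a₀/Z = 2.38 × 10⁻¹⁰ m, v = Zαc/n = 1.46 × 10⁶ m/s
a = v²/r = (1.46 × 10⁶)² / 2.38 × 10⁻¹⁰ = 8.95 × 10²¹ m/s²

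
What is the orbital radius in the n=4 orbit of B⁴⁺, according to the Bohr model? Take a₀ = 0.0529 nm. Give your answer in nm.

r_n = n²a₀/Z = 4² × 0.0529 / 5
    = 16 × 0.0529 / 5 = 0.169 nm

0.169 nm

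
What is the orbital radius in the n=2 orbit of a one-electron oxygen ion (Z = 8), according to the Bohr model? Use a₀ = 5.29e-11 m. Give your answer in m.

2.65e-11 m

r_n = n²a₀/Z = 2² × 5.29e-11 / 8
    = 4 × 5.29e-11 / 8 = 2.65e-11 m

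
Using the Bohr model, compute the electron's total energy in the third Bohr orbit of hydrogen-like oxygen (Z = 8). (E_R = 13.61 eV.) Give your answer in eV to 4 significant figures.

E_n = −E_R·Z²/n² = −13.61 × 8²/3² = -96.78 eV

-96.78 eV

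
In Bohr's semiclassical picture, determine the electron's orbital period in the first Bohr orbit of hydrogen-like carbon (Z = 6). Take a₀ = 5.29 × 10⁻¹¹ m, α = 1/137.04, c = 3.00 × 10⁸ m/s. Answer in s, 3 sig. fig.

4.22 × 10⁻¹⁸ s

r = n²a₀/Z = 1²·5.29 × 10⁻¹¹/6 = 8.82 × 10⁻¹² m
v = Zαc/n = 6·0.00730·3.00 × 10⁸/1 = 1.31 × 10⁷ m/s
T = 2πr/v = 4.22 × 10⁻¹⁸ s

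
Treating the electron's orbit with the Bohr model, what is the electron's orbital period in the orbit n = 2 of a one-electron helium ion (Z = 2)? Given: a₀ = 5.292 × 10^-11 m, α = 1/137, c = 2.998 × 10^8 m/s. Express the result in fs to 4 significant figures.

r = n²a₀/Z = 2²·5.292 × 10^-11/2 = 1.058 × 10^-10 m
v = Zαc/n = 2·0.007299·2.998 × 10^8/2 = 2.188 × 10^6 m/s
T = 2πr/v = 3.039 × 10^-16 s = 0.3039 fs

0.3039 fs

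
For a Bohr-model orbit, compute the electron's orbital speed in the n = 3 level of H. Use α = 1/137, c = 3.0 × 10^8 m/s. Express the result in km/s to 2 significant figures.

730 km/s

v_n = Zαc/n = 1 × 0.0073 × 3.0 × 10^8 / 3
    = 730 km/s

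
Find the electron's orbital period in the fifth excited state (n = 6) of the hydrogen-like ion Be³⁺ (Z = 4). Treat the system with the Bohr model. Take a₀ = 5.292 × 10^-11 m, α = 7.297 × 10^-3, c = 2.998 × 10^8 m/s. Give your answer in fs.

r = n²a₀/Z = 6²·5.292 × 10^-11/4 = 4.763 × 10^-10 m
v = Zαc/n = 4·0.007297·2.998 × 10^8/6 = 1.458 × 10^6 m/s
T = 2πr/v = 2.052 × 10^-15 s = 2.052 fs

2.052 fs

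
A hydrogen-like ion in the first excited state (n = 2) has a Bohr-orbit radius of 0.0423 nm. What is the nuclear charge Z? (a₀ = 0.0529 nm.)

r_n = n²a₀/Z ⇒ Z = n²a₀/r = 2² × 0.0529 / 0.0423 ≈ 5.00
Z = 5

5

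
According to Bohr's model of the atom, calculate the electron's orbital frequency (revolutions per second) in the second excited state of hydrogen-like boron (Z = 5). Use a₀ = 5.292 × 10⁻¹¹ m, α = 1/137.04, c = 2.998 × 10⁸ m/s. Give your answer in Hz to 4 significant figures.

6.092 × 10¹⁵ Hz

r = n²a₀/Z = 9.526 × 10⁻¹¹ m, v = Zαc/n = 3.646 × 10⁶ m/s
f = v/(2πr) = 6.092 × 10¹⁵ Hz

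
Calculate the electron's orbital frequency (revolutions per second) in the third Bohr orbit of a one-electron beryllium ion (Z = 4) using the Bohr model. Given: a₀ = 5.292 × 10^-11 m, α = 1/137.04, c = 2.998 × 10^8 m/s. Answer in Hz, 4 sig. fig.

r = n²a₀/Z = 1.191 × 10^-10 m, v = Zαc/n = 2.917 × 10^6 m/s
f = v/(2πr) = 3.899 × 10^15 Hz

3.899 × 10^15 Hz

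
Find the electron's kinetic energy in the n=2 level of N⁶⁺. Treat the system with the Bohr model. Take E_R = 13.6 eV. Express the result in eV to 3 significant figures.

For a Coulomb orbit the virial theorem gives K = −E_n.
E_n = −E_R·Z²/n², so K = E_R·Z²/n² = 13.6 × 7²/2² = 167 eV

167 eV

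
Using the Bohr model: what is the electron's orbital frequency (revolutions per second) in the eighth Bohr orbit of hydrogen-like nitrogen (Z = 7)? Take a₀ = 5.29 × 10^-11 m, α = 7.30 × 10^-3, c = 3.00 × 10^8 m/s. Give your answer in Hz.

6.31 × 10^14 Hz

r = n²a₀/Z = 4.84 × 10^-10 m, v = Zαc/n = 1.92 × 10^6 m/s
f = v/(2πr) = 6.31 × 10^14 Hz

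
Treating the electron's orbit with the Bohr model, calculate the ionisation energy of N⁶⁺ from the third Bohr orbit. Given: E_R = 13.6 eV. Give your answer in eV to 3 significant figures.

74.0 eV

E_n = −E_R·Z²/n² = −13.6 × 7²/3² eV = -74.0 eV
Ionisation energy = −E_n = 74.0 eV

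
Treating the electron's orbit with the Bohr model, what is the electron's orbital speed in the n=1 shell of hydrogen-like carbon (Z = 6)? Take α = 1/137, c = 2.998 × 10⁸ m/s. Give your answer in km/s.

v_n = Zαc/n = 6 × 0.007299 × 2.998 × 10⁸ / 1
    = 1.313 × 10⁴ km/s

1.313 × 10⁴ km/s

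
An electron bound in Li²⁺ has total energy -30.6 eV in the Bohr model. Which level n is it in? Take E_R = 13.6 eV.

E_n = −E_R Z²/n² ⇒ n² = E_R Z²/(−E_n) = 13.6 × 3² / 30.6 ≈ 4.00
n = 2

2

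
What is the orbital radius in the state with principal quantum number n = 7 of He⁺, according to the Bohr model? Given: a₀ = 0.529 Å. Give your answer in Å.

13.0 Å

r_n = n²a₀/Z = 7² × 0.529 / 2
    = 49 × 0.529 / 2 = 13.0 Å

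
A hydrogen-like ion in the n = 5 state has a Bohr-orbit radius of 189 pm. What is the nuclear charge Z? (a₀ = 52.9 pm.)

7

r_n = n²a₀/Z ⇒ Z = n²a₀/r = 5² × 52.9 / 189 ≈ 7.00
Z = 7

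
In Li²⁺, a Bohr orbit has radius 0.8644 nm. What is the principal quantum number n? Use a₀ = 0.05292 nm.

r_n = n²a₀/Z ⇒ n² = rZ/a₀ = 0.8644 × 3 / 0.05292 ≈ 49.00
n = 7

7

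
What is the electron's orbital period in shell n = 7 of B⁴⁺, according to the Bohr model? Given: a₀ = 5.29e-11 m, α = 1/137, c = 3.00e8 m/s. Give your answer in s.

r = n²a₀/Z = 7²·5.29e-11/5 = 5.18e-10 m
v = Zαc/n = 5·0.00730·3.00e8/7 = 1.56e6 m/s
T = 2πr/v = 2.08e-15 s

2.08e-15 s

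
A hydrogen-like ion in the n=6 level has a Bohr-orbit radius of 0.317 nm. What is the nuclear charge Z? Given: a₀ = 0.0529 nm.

6

r_n = n²a₀/Z ⇒ Z = n²a₀/r = 6² × 0.0529 / 0.317 ≈ 6.01
Z = 6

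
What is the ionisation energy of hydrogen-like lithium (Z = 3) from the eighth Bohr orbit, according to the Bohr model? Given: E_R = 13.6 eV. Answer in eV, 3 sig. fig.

E_n = −E_R·Z²/n² = −13.6 × 3²/8² eV = -1.91 eV
Ionisation energy = −E_n = 1.91 eV

1.91 eV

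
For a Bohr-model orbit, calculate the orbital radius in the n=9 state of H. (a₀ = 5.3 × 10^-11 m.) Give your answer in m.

r_n = n²a₀/Z = 9² × 5.3 × 10^-11 / 1
    = 81 × 5.3 × 10^-11 / 1 = 4.3 × 10^-9 m

4.3 × 10^-9 m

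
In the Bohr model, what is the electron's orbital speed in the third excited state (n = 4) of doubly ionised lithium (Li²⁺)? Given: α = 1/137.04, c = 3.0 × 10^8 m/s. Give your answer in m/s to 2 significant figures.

v_n = Zαc/n = 3 × 0.0073 × 3.0 × 10^8 / 4
    = 1.6 × 10^6 m/s

1.6 × 10^6 m/s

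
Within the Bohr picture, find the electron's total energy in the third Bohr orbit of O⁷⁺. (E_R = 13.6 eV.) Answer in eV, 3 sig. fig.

E_n = −E_R·Z²/n² = −13.6 × 8²/3² = -96.7 eV

-96.7 eV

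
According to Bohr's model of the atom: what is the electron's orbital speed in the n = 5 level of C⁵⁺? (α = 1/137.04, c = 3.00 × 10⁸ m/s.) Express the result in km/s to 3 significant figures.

v_n = Zαc/n = 6 × 0.00730 × 3.00 × 10⁸ / 5
    = 2630 km/s

2630 km/s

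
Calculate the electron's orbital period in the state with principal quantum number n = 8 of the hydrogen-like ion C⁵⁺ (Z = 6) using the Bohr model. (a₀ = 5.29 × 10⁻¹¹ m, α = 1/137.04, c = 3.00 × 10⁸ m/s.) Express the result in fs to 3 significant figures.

2.16 fs

r = n²a₀/Z = 8²·5.29 × 10⁻¹¹/6 = 5.64 × 10⁻¹⁰ m
v = Zαc/n = 6·0.00730·3.00 × 10⁸/8 = 1.64 × 10⁶ m/s
T = 2πr/v = 2.16 × 10⁻¹⁵ s = 2.16 fs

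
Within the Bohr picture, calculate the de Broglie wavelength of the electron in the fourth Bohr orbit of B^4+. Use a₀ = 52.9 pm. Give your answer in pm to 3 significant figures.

266 pm

The Bohr quantisation condition is nλ = 2πr_n.
r_n = n²a₀/Z = 169 pm
λ = 2πr_n/n = 2π·169/4 = 266 pm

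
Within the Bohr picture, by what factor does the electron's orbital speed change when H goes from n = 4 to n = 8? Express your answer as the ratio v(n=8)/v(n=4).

v ∝ Z^1 · n^-1; with Z fixed, v ∝ n^-1.
v(n=8)/v(n=4) = (8/4)^-1 = 1/2

1/2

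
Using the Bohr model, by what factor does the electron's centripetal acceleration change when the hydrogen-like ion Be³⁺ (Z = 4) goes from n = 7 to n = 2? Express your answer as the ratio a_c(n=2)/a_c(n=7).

a_c ∝ Z^3 · n^-4; with Z fixed, a_c ∝ n^-4.
a_c(n=2)/a_c(n=7) = (2/7)^-4 = 2401/16

2401/16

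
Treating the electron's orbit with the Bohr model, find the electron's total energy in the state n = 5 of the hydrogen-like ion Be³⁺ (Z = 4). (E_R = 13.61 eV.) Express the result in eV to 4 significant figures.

-8.710 eV

E_n = −E_R·Z²/n² = −13.61 × 4²/5² = -8.710 eV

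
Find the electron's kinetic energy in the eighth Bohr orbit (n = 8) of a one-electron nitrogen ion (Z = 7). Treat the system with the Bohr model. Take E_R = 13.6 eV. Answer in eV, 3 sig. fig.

For a Coulomb orbit the virial theorem gives K = −E_n.
E_n = −E_R·Z²/n², so K = E_R·Z²/n² = 13.6 × 7²/8² = 10.4 eV

10.4 eV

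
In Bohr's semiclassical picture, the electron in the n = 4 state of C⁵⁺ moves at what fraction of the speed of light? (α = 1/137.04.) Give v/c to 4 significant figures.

v_n = Zαc/n, so v/c = Zα/n = 6 × 0.007297 / 4 = 0.01095

0.01095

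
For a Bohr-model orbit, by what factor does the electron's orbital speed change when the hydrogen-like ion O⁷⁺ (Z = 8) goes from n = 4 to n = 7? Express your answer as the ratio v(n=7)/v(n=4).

v ∝ Z^1 · n^-1; with Z fixed, v ∝ n^-1.
v(n=7)/v(n=4) = (7/4)^-1 = 4/7

4/7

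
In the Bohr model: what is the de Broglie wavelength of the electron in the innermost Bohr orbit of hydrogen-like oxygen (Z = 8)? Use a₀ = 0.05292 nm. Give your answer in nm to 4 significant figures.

The Bohr quantisation condition is nλ = 2πr_n.
r_n = n²a₀/Z = 0.006615 nm
λ = 2πr_n/n = 2π·0.006615/1 = 0.04156 nm

0.04156 nm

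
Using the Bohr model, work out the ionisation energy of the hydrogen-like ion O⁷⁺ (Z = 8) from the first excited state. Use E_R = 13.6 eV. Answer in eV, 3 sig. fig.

E_n = −E_R·Z²/n² = −13.6 × 8²/2² eV = -218 eV
Ionisation energy = −E_n = 218 eV

218 eV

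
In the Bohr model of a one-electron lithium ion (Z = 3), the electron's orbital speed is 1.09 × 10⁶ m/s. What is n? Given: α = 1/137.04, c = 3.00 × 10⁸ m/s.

v_n = Zαc/n ⇒ n = Zαc/v = 3 × 0.00730 × 3.00 × 10⁸ / 1.09 × 10⁶ ≈ 6.03
n = 6

6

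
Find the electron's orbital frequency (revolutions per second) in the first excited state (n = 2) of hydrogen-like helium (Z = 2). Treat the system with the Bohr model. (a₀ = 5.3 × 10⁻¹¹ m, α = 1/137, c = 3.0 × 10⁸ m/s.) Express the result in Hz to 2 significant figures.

3.3 × 10¹⁵ Hz

r = n²a₀/Z = 1.1 × 10⁻¹⁰ m, v = Zαc/n = 2.2 × 10⁶ m/s
f = v/(2πr) = 3.3 × 10¹⁵ Hz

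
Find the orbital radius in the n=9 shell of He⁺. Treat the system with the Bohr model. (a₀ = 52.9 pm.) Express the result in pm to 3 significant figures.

r_n = n²a₀/Z = 9² × 52.9 / 2
    = 81 × 52.9 / 2 = 2140 pm

2140 pm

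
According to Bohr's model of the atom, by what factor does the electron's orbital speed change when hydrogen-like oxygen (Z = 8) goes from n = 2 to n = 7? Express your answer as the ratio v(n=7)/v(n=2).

2/7

v ∝ Z^1 · n^-1; with Z fixed, v ∝ n^-1.
v(n=7)/v(n=2) = (7/2)^-1 = 2/7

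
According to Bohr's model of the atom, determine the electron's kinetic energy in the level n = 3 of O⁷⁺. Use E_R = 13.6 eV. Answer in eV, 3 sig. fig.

96.7 eV

For a Coulomb orbit the virial theorem gives K = −E_n.
E_n = −E_R·Z²/n², so K = E_R·Z²/n² = 13.6 × 8²/3² = 96.7 eV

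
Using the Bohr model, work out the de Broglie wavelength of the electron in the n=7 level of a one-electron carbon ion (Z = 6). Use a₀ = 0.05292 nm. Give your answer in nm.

0.3879 nm

The Bohr quantisation condition is nλ = 2πr_n.
r_n = n²a₀/Z = 0.4322 nm
λ = 2πr_n/n = 2π·0.4322/7 = 0.3879 nm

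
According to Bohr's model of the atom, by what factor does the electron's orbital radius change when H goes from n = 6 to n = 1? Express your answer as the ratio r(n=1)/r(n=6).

r ∝ Z^-1 · n^2; with Z fixed, r ∝ n^2.
r(n=1)/r(n=6) = (1/6)^2 = 1/36

1/36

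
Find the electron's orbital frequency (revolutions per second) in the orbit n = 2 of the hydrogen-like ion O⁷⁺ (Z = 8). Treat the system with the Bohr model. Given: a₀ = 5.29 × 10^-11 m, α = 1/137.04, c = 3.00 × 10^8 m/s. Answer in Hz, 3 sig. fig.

5.27 × 10^16 Hz

r = n²a₀/Z = 2.65 × 10^-11 m, v = Zαc/n = 8.76 × 10^6 m/s
f = v/(2πr) = 5.27 × 10^16 Hz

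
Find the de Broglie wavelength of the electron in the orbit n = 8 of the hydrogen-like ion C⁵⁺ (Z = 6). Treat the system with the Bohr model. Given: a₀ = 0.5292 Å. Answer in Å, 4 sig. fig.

The Bohr quantisation condition is nλ = 2πr_n.
r_n = n²a₀/Z = 5.645 Å
λ = 2πr_n/n = 2π·5.645/8 = 4.433 Å

4.433 Å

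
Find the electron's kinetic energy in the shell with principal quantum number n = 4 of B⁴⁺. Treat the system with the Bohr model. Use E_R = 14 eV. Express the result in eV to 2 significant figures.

22 eV

For a Coulomb orbit the virial theorem gives K = −E_n.
E_n = −E_R·Z²/n², so K = E_R·Z²/n² = 14 × 5²/4² = 22 eV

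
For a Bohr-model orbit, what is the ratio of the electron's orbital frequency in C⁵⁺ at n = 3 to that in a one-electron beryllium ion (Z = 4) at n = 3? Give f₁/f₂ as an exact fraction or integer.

9/4

f ∝ Z^2 · n^-3
f₁/f₂ = (6/4)^2 · (3/3)^-3 = 9/4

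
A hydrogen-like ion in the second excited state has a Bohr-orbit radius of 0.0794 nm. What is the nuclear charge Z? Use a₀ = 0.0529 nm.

6

r_n = n²a₀/Z ⇒ Z = n²a₀/r = 3² × 0.0529 / 0.0794 ≈ 6.00
Z = 6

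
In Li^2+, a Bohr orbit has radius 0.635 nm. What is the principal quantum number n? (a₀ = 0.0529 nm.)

r_n = n²a₀/Z ⇒ n² = rZ/a₀ = 0.635 × 3 / 0.0529 ≈ 36.01
n = 6

6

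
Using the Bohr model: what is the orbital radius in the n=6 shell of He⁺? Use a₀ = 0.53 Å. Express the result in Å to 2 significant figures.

r_n = n²a₀/Z = 6² × 0.53 / 2
    = 36 × 0.53 / 2 = 9.5 Å

9.5 Å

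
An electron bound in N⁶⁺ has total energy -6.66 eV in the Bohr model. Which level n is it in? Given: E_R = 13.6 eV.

E_n = −E_R Z²/n² ⇒ n² = E_R Z²/(−E_n) = 13.6 × 7² / 6.66 ≈ 100.06
n = 10

10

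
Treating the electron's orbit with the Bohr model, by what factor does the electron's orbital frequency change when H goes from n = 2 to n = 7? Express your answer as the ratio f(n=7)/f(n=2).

f ∝ Z^2 · n^-3; with Z fixed, f ∝ n^-3.
f(n=7)/f(n=2) = (7/2)^-3 = 8/343

8/343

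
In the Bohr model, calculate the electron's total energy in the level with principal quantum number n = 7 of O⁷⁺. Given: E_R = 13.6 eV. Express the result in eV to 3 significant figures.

-17.8 eV

E_n = −E_R·Z²/n² = −13.6 × 8²/7² = -17.8 eV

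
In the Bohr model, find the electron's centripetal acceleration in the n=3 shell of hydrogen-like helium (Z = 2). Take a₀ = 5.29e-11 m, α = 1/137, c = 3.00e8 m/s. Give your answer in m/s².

8.95e21 m/s²

r = n²a₀/Z = 2.38e-10 m, v = Zαc/n = 1.46e6 m/s
a = v²/r = (1.46e6)² / 2.38e-10 = 8.95e21 m/s²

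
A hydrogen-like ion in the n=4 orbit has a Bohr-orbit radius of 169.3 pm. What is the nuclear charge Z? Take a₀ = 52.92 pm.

5

r_n = n²a₀/Z ⇒ Z = n²a₀/r = 4² × 52.92 / 169.3 ≈ 5.00
Z = 5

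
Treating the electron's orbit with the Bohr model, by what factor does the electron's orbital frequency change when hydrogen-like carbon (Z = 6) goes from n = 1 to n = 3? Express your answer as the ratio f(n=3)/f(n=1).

1/27

f ∝ Z^2 · n^-3; with Z fixed, f ∝ n^-3.
f(n=3)/f(n=1) = (3/1)^-3 = 1/27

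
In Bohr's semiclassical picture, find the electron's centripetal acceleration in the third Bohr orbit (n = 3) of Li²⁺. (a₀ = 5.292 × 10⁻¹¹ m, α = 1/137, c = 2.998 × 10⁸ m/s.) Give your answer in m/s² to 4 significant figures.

3.016 × 10²² m/s²

r = n²a₀/Z = 1.588 × 10⁻¹⁰ m, v = Zαc/n = 2.188 × 10⁶ m/s
a = v²/r = (2.188 × 10⁶)² / 1.588 × 10⁻¹⁰ = 3.016 × 10²² m/s²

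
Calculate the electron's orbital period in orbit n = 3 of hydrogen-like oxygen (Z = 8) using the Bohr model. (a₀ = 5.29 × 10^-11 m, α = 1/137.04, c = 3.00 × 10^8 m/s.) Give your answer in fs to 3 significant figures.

r = n²a₀/Z = 3²·5.29 × 10^-11/8 = 5.95 × 10^-11 m
v = Zαc/n = 8·0.00730·3.00 × 10^8/3 = 5.84 × 10^6 m/s
T = 2πr/v = 6.41 × 10^-17 s = 0.0641 fs

0.0641 fs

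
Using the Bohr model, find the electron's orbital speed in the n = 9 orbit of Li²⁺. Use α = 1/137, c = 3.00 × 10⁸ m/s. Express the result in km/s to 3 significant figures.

v_n = Zαc/n = 3 × 0.00730 × 3.00 × 10⁸ / 9
    = 730 km/s

730 km/s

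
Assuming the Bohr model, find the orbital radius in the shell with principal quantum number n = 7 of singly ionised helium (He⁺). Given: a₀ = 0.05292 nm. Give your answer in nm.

r_n = n²a₀/Z = 7² × 0.05292 / 2
    = 49 × 0.05292 / 2 = 1.297 nm

1.297 nm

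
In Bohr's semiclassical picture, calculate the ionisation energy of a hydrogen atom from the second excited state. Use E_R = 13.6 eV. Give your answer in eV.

E_n = −E_R·Z²/n² = −13.6 × 1²/3² eV = -1.51 eV
Ionisation energy = −E_n = 1.51 eV

1.51 eV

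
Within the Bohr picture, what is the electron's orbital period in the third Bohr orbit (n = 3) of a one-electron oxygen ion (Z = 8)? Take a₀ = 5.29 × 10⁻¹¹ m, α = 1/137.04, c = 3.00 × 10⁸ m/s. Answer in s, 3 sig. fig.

r = n²a₀/Z = 3²·5.29 × 10⁻¹¹/8 = 5.95 × 10⁻¹¹ m
v = Zαc/n = 8·0.00730·3.00 × 10⁸/3 = 5.84 × 10⁶ m/s
T = 2πr/v = 6.41 × 10⁻¹⁷ s

6.41 × 10⁻¹⁷ s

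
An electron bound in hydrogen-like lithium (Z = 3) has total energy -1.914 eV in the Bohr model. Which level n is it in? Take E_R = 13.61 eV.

E_n = −E_R Z²/n² ⇒ n² = E_R Z²/(−E_n) = 13.61 × 3² / 1.914 ≈ 64.00
n = 8

8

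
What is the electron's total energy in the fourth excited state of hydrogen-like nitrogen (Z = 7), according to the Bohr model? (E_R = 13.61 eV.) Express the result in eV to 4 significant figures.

-26.68 eV

E_n = −E_R·Z²/n² = −13.61 × 7²/5² = -26.68 eV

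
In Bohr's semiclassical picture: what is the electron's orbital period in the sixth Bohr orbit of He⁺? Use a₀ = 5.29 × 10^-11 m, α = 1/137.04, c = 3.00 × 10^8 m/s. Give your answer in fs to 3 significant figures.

8.20 fs

r = n²a₀/Z = 6²·5.29 × 10^-11/2 = 9.52 × 10^-10 m
v = Zαc/n = 2·0.00730·3.00 × 10^8/6 = 7.30 × 10^5 m/s
T = 2πr/v = 8.20 × 10^-15 s = 8.20 fs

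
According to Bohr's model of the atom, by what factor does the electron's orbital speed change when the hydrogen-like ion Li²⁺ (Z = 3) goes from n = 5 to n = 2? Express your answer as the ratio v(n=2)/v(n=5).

5/2

v ∝ Z^1 · n^-1; with Z fixed, v ∝ n^-1.
v(n=2)/v(n=5) = (2/5)^-1 = 5/2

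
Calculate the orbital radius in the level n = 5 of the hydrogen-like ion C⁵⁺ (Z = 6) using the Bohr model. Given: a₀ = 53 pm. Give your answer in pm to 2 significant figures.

r_n = n²a₀/Z = 5² × 53 / 6
    = 25 × 53 / 6 = 220 pm

220 pm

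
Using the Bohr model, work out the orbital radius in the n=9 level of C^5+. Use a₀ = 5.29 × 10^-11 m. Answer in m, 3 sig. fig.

7.14 × 10^-10 m

r_n = n²a₀/Z = 9² × 5.29 × 10^-11 / 6
    = 81 × 5.29 × 10^-11 / 6 = 7.14 × 10^-10 m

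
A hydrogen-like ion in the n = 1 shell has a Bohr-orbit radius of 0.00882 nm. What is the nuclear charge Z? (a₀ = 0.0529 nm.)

6

r_n = n²a₀/Z ⇒ Z = n²a₀/r = 1² × 0.0529 / 0.00882 ≈ 6.00
Z = 6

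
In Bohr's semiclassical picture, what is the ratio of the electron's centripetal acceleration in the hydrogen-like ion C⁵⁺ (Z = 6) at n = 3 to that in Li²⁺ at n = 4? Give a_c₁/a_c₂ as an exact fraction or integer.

2048/81

a_c ∝ Z^3 · n^-4
a_c₁/a_c₂ = (6/3)^3 · (3/4)^-4 = 2048/81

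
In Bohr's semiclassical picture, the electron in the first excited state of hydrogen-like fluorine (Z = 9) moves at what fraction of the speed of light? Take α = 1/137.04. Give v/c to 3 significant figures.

v_n = Zαc/n, so v/c = Zα/n = 9 × 0.00730 / 2 = 0.0328

0.0328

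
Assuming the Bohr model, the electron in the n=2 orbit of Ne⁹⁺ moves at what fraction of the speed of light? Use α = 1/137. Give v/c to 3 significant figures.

0.0365

v_n = Zαc/n, so v/c = Zα/n = 10 × 0.00730 / 2 = 0.0365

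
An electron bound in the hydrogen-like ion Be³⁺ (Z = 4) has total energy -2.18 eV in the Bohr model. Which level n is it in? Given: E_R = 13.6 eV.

10

E_n = −E_R Z²/n² ⇒ n² = E_R Z²/(−E_n) = 13.6 × 4² / 2.18 ≈ 99.82
n = 10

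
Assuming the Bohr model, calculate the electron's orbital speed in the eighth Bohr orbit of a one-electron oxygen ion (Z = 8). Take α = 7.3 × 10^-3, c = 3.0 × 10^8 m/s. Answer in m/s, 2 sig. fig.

2.2 × 10^6 m/s

v_n = Zαc/n = 8 × 0.0073 × 3.0 × 10^8 / 8
    = 2.2 × 10^6 m/s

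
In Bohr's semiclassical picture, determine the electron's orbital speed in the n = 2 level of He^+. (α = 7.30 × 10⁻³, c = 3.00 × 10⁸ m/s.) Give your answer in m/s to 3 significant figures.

2.19 × 10⁶ m/s

v_n = Zαc/n = 2 × 0.00730 × 3.00 × 10⁸ / 2
    = 2.19 × 10⁶ m/s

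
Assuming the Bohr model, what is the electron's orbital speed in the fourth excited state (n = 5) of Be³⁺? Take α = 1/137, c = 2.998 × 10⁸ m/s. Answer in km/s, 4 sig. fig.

1751 km/s

v_n = Zαc/n = 4 × 0.007299 × 2.998 × 10⁸ / 5
    = 1751 km/s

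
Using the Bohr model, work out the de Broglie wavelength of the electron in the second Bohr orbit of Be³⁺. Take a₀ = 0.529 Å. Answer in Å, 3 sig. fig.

1.66 Å

The Bohr quantisation condition is nλ = 2πr_n.
r_n = n²a₀/Z = 0.529 Å
λ = 2πr_n/n = 2π·0.529/2 = 1.66 Å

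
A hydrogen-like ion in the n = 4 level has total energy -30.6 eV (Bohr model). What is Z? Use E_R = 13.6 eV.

E_n = −E_R Z²/n² ⇒ Z² = −E_n n²/E_R = 30.6 × 4² / 13.6 ≈ 36.00
Z = 6

6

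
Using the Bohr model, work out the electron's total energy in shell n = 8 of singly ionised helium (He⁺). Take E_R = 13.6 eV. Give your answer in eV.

-0.850 eV

E_n = −E_R·Z²/n² = −13.6 × 2²/8² = -0.850 eV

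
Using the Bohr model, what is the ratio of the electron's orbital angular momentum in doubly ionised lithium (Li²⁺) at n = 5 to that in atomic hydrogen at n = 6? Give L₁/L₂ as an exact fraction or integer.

L = nℏ is independent of Z.
L₁/L₂ = n₁/n₂ = 5/6 = 5/6

5/6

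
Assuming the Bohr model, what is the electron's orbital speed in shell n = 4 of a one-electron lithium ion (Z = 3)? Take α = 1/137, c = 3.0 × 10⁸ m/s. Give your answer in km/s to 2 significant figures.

1600 km/s

v_n = Zαc/n = 3 × 0.0073 × 3.0 × 10⁸ / 4
    = 1600 km/s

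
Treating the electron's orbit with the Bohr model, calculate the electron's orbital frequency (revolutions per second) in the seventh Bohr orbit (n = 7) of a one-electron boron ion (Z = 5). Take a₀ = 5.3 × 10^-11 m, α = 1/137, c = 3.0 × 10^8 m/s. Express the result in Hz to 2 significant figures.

r = n²a₀/Z = 5.2 × 10^-10 m, v = Zαc/n = 1.6 × 10^6 m/s
f = v/(2πr) = 4.8 × 10^14 Hz

4.8 × 10^14 Hz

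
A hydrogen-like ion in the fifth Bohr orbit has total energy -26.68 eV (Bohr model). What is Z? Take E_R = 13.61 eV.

E_n = −E_R Z²/n² ⇒ Z² = −E_n n²/E_R = 26.68 × 5² / 13.61 ≈ 49.01
Z = 7

7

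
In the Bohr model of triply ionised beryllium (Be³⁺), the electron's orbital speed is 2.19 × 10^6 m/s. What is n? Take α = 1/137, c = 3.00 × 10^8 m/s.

v_n = Zαc/n ⇒ n = Zαc/v = 4 × 0.00730 × 3.00 × 10^8 / 2.19 × 10^6 ≈ 4.00
n = 4

4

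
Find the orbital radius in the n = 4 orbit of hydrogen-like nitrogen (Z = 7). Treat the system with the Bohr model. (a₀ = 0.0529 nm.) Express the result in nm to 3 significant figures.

r_n = n²a₀/Z = 4² × 0.0529 / 7
    = 16 × 0.0529 / 7 = 0.121 nm

0.121 nm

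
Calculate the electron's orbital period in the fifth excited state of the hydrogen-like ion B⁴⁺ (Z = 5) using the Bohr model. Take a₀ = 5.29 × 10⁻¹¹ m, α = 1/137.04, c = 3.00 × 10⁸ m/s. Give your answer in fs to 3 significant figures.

r = n²a₀/Z = 6²·5.29 × 10⁻¹¹/5 = 3.81 × 10⁻¹⁰ m
v = Zαc/n = 5·0.00730·3.00 × 10⁸/6 = 1.82 × 10⁶ m/s
T = 2πr/v = 1.31 × 10⁻¹⁵ s = 1.31 fs

1.31 fs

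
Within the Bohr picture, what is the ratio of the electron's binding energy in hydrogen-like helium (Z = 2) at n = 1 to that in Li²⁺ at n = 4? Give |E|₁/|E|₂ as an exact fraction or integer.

|E| ∝ Z^2 · n^-2
|E|₁/|E|₂ = (2/3)^2 · (1/4)^-2 = 64/9

64/9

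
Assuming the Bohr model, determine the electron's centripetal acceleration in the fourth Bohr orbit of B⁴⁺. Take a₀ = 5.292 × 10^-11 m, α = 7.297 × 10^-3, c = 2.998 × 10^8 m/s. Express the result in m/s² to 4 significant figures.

r = n²a₀/Z = 1.693 × 10^-10 m, v = Zαc/n = 2.735 × 10^6 m/s
a = v²/r = (2.735 × 10^6)² / 1.693 × 10^-10 = 4.416 × 10^22 m/s²

4.416 × 10^22 m/s²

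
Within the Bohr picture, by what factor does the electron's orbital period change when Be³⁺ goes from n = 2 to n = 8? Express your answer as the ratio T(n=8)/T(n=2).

64

T ∝ Z^-2 · n^3; with Z fixed, T ∝ n^3.
T(n=8)/T(n=2) = (8/2)^3 = 64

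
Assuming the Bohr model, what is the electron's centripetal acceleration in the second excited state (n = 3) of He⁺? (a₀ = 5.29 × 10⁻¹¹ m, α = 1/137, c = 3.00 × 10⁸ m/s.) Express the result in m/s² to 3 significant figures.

8.95 × 10²¹ m/s²

r = n²a₀/Z = 2.38 × 10⁻¹⁰ m, v = Zαc/n = 1.46 × 10⁶ m/s
a = v²/r = (1.46 × 10⁶)² / 2.38 × 10⁻¹⁰ = 8.95 × 10²¹ m/s²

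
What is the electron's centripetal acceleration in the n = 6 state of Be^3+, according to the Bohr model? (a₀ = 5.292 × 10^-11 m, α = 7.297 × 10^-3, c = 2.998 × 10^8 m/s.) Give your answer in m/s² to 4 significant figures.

r = n²a₀/Z = 4.763 × 10^-10 m, v = Zαc/n = 1.458 × 10^6 m/s
a = v²/r = (1.458 × 10^6)² / 4.763 × 10^-10 = 4.466 × 10^21 m/s²

4.466 × 10^21 m/s²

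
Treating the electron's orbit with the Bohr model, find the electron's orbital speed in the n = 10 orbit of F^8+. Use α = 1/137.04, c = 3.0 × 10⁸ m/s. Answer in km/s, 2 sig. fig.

2000 km/s

v_n = Zαc/n = 9 × 0.0073 × 3.0 × 10⁸ / 10
    = 2000 km/s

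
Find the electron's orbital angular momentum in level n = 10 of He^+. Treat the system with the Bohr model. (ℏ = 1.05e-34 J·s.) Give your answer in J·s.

L_n = nℏ = 10 × 1.05e-34 = 1.05e-33 J·s

1.05e-33 J·s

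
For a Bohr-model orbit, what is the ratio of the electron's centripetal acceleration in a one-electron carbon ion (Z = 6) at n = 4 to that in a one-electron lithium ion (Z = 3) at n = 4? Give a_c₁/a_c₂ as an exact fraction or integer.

8

a_c ∝ Z^3 · n^-4
a_c₁/a_c₂ = (6/3)^3 · (4/4)^-4 = 8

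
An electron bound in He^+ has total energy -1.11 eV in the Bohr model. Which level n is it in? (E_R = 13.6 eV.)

E_n = −E_R Z²/n² ⇒ n² = E_R Z²/(−E_n) = 13.6 × 2² / 1.11 ≈ 49.01
n = 7

7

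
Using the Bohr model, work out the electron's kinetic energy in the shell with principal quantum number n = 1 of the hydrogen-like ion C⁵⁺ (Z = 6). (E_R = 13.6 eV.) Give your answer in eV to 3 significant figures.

490 eV

For a Coulomb orbit the virial theorem gives K = −E_n.
E_n = −E_R·Z²/n², so K = E_R·Z²/n² = 13.6 × 6²/1² = 490 eV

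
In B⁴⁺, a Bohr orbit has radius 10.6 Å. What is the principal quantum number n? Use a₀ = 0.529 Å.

r_n = n²a₀/Z ⇒ n² = rZ/a₀ = 10.6 × 5 / 0.529 ≈ 100.19
n = 10

10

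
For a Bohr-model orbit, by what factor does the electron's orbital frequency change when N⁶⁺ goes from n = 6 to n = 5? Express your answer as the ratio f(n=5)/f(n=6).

216/125

f ∝ Z^2 · n^-3; with Z fixed, f ∝ n^-3.
f(n=5)/f(n=6) = (5/6)^-3 = 216/125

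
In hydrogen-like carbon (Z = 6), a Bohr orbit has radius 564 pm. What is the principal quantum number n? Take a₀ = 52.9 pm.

8

r_n = n²a₀/Z ⇒ n² = rZ/a₀ = 564 × 6 / 52.9 ≈ 63.97
n = 8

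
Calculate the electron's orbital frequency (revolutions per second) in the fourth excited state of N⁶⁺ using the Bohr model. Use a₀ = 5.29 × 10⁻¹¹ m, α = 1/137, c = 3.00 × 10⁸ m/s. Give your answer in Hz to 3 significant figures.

r = n²a₀/Z = 1.89 × 10⁻¹⁰ m, v = Zαc/n = 3.07 × 10⁶ m/s
f = v/(2πr) = 2.58 × 10¹⁵ Hz

2.58 × 10¹⁵ Hz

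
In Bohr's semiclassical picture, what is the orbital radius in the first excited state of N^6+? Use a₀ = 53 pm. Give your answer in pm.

r_n = n²a₀/Z = 2² × 53 / 7
    = 4 × 53 / 7 = 30 pm

30 pm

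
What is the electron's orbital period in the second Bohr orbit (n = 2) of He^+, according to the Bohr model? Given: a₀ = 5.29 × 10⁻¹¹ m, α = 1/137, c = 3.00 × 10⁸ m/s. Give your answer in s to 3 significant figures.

r = n²a₀/Z = 2²·5.29 × 10⁻¹¹/2 = 1.06 × 10⁻¹⁰ m
v = Zαc/n = 2·0.00730·3.00 × 10⁸/2 = 2.19 × 10⁶ m/s
T = 2πr/v = 3.04 × 10⁻¹⁶ s

3.04 × 10⁻¹⁶ s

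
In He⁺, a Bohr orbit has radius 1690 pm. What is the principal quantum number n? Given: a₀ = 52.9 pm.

r_n = n²a₀/Z ⇒ n² = rZ/a₀ = 1690 × 2 / 52.9 ≈ 63.89
n = 8

8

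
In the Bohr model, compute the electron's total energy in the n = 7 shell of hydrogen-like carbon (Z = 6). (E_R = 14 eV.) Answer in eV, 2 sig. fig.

-10 eV

E_n = −E_R·Z²/n² = −14 × 6²/7² = -10 eV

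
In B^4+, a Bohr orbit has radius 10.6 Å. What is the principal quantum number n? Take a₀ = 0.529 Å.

r_n = n²a₀/Z ⇒ n² = rZ/a₀ = 10.6 × 5 / 0.529 ≈ 100.19
n = 10

10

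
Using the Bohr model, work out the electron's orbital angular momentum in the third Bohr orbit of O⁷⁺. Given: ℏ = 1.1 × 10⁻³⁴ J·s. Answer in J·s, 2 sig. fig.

L_n = nℏ = 3 × 1.1 × 10⁻³⁴ = 3.3 × 10⁻³⁴ J·s

3.3 × 10⁻³⁴ J·s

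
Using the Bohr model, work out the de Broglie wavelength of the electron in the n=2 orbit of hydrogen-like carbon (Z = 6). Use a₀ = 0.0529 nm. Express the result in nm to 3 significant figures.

The Bohr quantisation condition is nλ = 2πr_n.
r_n = n²a₀/Z = 0.0353 nm
λ = 2πr_n/n = 2π·0.0353/2 = 0.111 nm

0.111 nm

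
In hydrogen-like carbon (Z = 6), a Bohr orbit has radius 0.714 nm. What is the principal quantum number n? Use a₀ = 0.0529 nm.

9

r_n = n²a₀/Z ⇒ n² = rZ/a₀ = 0.714 × 6 / 0.0529 ≈ 80.98
n = 9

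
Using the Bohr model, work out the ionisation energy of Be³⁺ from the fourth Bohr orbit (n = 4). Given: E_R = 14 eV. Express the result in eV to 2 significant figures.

14 eV

E_n = −E_R·Z²/n² = −14 × 4²/4² eV = -14 eV
Ionisation energy = −E_n = 14 eV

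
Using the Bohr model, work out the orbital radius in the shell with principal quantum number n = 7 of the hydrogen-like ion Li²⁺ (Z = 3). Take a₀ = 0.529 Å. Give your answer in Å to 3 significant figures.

r_n = n²a₀/Z = 7² × 0.529 / 3
    = 49 × 0.529 / 3 = 8.64 Å

8.64 Å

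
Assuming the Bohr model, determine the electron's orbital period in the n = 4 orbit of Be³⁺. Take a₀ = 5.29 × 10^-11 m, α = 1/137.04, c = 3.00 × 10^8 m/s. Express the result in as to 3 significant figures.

607 as

r = n²a₀/Z = 4²·5.29 × 10^-11/4 = 2.12 × 10^-10 m
v = Zαc/n = 4·0.00730·3.00 × 10^8/4 = 2.19 × 10^6 m/s
T = 2πr/v = 6.07 × 10^-16 s = 607 as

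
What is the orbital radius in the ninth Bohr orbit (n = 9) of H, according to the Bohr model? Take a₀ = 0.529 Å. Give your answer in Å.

42.8 Å

r_n = n²a₀/Z = 9² × 0.529 / 1
    = 81 × 0.529 / 1 = 42.8 Å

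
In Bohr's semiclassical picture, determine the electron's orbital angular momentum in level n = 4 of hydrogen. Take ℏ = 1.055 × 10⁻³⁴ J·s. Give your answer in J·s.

L_n = nℏ = 4 × 1.055 × 10⁻³⁴ = 4.220 × 10⁻³⁴ J·s

4.220 × 10⁻³⁴ J·s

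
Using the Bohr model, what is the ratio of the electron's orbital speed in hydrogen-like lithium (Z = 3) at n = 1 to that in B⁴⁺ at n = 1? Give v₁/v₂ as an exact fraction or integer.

v ∝ Z^1 · n^-1
v₁/v₂ = (3/5)^1 · (1/1)^-1 = 3/5

3/5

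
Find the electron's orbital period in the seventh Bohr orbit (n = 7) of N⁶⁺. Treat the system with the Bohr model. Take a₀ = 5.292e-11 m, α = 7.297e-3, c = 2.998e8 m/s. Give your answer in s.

r = n²a₀/Z = 7²·5.292e-11/7 = 3.704e-10 m
v = Zαc/n = 7·0.007297·2.998e8/7 = 2.188e6 m/s
T = 2πr/v = 1.064e-15 s

1.064e-15 s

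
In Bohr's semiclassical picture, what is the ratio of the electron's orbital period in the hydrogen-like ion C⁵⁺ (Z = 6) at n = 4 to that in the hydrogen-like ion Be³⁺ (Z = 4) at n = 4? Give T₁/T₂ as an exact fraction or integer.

T ∝ Z^-2 · n^3
T₁/T₂ = (6/4)^-2 · (4/4)^3 = 4/9

4/9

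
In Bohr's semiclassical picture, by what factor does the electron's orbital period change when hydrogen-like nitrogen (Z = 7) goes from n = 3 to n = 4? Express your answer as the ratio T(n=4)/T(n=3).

64/27

T ∝ Z^-2 · n^3; with Z fixed, T ∝ n^3.
T(n=4)/T(n=3) = (4/3)^3 = 64/27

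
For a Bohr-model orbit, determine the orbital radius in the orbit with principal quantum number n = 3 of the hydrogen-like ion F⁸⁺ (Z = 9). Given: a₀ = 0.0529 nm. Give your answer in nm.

0.0529 nm

r_n = n²a₀/Z = 3² × 0.0529 / 9
    = 9 × 0.0529 / 9 = 0.0529 nm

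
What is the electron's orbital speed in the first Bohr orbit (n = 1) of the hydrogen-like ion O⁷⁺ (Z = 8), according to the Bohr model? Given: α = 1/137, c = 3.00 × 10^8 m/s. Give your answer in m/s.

v_n = Zαc/n = 8 × 0.00730 × 3.00 × 10^8 / 1
    = 1.75 × 10^7 m/s

1.75 × 10^7 m/s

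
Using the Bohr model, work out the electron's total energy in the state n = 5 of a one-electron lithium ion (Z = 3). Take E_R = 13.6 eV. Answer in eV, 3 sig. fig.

-4.90 eV

E_n = −E_R·Z²/n² = −13.6 × 3²/5² = -4.90 eV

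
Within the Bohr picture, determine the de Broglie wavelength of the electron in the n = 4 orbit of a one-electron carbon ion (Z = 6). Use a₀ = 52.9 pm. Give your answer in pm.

The Bohr quantisation condition is nλ = 2πr_n.
r_n = n²a₀/Z = 141 pm
λ = 2πr_n/n = 2π·141/4 = 222 pm

222 pm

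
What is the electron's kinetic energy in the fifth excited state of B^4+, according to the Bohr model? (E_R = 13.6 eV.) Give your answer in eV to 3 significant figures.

9.44 eV

For a Coulomb orbit the virial theorem gives K = −E_n.
E_n = −E_R·Z²/n², so K = E_R·Z²/n² = 13.6 × 5²/6² = 9.44 eV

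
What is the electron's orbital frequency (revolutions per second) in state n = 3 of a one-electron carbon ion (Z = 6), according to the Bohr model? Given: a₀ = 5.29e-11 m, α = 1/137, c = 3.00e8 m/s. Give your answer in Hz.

r = n²a₀/Z = 7.94e-11 m, v = Zαc/n = 4.38e6 m/s
f = v/(2πr) = 8.78e15 Hz

8.78e15 Hz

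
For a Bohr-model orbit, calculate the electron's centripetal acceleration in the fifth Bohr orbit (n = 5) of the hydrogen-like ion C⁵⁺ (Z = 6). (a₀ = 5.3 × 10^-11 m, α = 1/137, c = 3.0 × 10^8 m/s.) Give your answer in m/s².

r = n²a₀/Z = 2.2 × 10^-10 m, v = Zαc/n = 2.6 × 10^6 m/s
a = v²/r = (2.6 × 10^6)² / 2.2 × 10^-10 = 3.1 × 10^22 m/s²

3.1 × 10^22 m/s²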